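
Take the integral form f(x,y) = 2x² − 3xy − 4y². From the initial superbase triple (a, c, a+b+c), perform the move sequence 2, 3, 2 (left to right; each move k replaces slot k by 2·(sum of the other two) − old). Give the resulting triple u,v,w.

start (2,-4,-5) = (f(1,0),f(0,1),f(1,1))
replace slot 2: 2·(2+(-5)) − (-4) = -2 → (2,-2,-5)
replace slot 3: 2·(2+(-2)) − (-5) = 5 → (2,-2,5)
replace slot 2: 2·(2+5) − (-2) = 16 → (2,16,5)

2,16,5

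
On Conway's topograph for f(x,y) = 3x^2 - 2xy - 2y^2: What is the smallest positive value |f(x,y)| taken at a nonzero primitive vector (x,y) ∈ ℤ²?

descent: ρ → (-2,2,3)  [lands on river]
river: ρ → (3,4,-1)
river: ρ → (-1,4,3)
river: ρ → (3,2,-2)
closes: descent 1, river 4
min |a| on river = 1

1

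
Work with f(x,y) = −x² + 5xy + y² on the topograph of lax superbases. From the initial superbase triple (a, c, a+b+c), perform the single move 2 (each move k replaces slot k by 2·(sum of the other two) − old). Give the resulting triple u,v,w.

start (-1,1,5) = (f(1,0),f(0,1),f(1,1))
replace slot 2: 2·((-1)+5) − 1 = 7 → (-1,7,5)

-1,7,5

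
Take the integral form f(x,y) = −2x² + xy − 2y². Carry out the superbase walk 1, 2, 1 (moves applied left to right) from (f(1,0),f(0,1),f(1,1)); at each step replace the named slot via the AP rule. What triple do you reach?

start (-2,-2,-3) = (f(1,0),f(0,1),f(1,1))
replace slot 1: 2·((-2)+(-3)) − (-2) = -8 → (-8,-2,-3)
replace slot 2: 2·((-8)+(-3)) − (-2) = -20 → (-8,-20,-3)
replace slot 1: 2·((-20)+(-3)) − (-8) = -38 → (-38,-20,-3)

-38,-20,-3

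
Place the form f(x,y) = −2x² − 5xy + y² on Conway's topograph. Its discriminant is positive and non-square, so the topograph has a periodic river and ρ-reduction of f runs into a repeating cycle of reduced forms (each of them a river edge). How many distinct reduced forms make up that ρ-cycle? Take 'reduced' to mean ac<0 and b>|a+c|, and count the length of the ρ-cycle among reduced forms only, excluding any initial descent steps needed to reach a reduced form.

D = 33, ⌊√D⌋ = 5
descent: ρ → (1,5,-2)  [lands on river]
river: ρ → (-2,3,3)
river: ρ → (3,3,-2)
river: ρ → (-2,5,1)
ρ-cycle length = 4 (tail of 1 descent step not counted)

4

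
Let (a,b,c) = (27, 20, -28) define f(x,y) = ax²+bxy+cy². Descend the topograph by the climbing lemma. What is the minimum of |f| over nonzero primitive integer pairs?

river: ρ → (-28,36,19)
river: ρ → (19,40,-24)
river: ρ → (-24,56,3)
river: ρ → (3,58,-5)
river: ρ → (-5,52,36)
river: ρ → (36,20,-21)
river: ρ → (-21,22,35)
river: ρ → (35,48,-8)
river: ρ → (-8,48,35)
river: ρ → (35,22,-21)
river: ρ → (-21,20,36)
river: ρ → (36,52,-5)
river: ρ → (-5,58,3)
river: ρ → (3,56,-24)
river: ρ → (-24,40,19)
river: ρ → (19,36,-28)
river: ρ → (-28,20,27)
river: ρ → (27,34,-21)
river: ρ → (-21,50,11)
river: ρ → (11,38,-45)
river: ρ → (-45,52,4)
river: ρ → (4,52,-45)
river: ρ → (-45,38,11)
river: ρ → (11,50,-21)
river: ρ → (-21,34,27)
river: ρ → (27,20,-28)
closes: descent 0, river 26
min |a| on river = 3

3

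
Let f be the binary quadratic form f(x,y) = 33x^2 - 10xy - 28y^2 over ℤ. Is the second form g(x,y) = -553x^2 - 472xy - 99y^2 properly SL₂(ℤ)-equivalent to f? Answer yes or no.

D₁ = 3796, D₂ = 3796
river cycle of f (length 66): (-28, 10, 33), (33, 56, -5), (-5, 54, 44), (44, 34, -15), (-15, 56, 11), (11, 54, -20), (-20, 26, 39), (39, 52, -7), (-7, 60, 7), (7, 52, -39), … (56 more)
river cycle of g (length 66): (-5, 54, 44), (44, 34, -15), (-15, 56, 11), (11, 54, -20), (-20, 26, 39), (39, 52, -7), (-7, 60, 7), (7, 52, -39), (-39, 26, 20), (20, 54, -11), … (56 more)
cycles coincide ⇒ equivalent

yes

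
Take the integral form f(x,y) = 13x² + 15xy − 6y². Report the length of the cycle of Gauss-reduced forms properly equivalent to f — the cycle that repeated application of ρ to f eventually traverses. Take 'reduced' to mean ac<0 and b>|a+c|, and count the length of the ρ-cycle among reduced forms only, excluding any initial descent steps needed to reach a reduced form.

D = 537, ⌊√D⌋ = 23
river: ρ → (-6,21,4)
river: ρ → (4,19,-11)
river: ρ → (-11,3,12)
river: ρ → (12,21,-2)
river: ρ → (-2,23,1)
river: ρ → (1,23,-2)
river: ρ → (-2,21,12)
river: ρ → (12,3,-11)
river: ρ → (-11,19,4)
river: ρ → (4,21,-6)
river: ρ → (-6,15,13)
river: ρ → (13,11,-8)
river: ρ → (-8,21,3)
river: ρ → (3,21,-8)
river: ρ → (-8,11,13)
river: ρ → (13,15,-6)
ρ-cycle length = 16 (tail of 0 descent steps not counted)

16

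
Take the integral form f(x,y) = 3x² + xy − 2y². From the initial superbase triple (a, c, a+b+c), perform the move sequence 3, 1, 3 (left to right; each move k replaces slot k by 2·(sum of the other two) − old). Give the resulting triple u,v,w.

start (3,-2,2) = (f(1,0),f(0,1),f(1,1))
replace slot 3: 2·(3+(-2)) − 2 = 0 → (3,-2,0)
replace slot 1: 2·((-2)+0) − 3 = -7 → (-7,-2,0)
replace slot 3: 2·((-7)+(-2)) − 0 = -18 → (-7,-2,-18)

-7,-2,-18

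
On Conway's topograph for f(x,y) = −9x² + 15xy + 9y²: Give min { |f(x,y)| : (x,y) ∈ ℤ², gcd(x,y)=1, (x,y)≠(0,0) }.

river: ρ → (9,21,-3)
river: ρ → (-3,21,9)
river: ρ → (9,15,-9)
river: ρ → (-9,21,3)
river: ρ → (3,21,-9)
river: ρ → (-9,15,9)
closes: descent 0, river 6
min |a| on river = 3

3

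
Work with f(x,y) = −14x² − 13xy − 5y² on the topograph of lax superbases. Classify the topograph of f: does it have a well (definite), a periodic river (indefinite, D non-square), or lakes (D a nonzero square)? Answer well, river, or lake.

D = b²−4ac = (-13)² − 4·(-14)·(-5) = -111
D < 0 ⇒ definite ⇒ every region one sign ⇒ single well

well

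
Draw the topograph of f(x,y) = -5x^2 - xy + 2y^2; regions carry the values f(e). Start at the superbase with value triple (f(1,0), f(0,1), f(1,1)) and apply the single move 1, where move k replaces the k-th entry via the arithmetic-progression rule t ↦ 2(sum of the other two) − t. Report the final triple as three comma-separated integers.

start (-5,2,-4) = (f(1,0),f(0,1),f(1,1))
replace slot 1: 2·(2+(-4)) − (-5) = 1 → (1,2,-4)

1,2,-4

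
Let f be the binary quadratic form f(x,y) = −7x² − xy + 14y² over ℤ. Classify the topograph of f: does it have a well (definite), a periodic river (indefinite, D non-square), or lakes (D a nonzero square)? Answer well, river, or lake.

D = b²−4ac = (-1)² − 4·(-7)·14 = 393
D > 0 non-square ⇒ indefinite ⇒ periodic river

river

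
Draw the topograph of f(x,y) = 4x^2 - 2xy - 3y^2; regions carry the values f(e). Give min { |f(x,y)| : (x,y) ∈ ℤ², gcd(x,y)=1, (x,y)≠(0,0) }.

descent: ρ → (-3,2,4)  [lands on river]
river: ρ → (4,6,-1)
river: ρ → (-1,6,4)
river: ρ → (4,2,-3)
river: ρ → (-3,4,3)
river: ρ → (3,2,-4)
river: ρ → (-4,6,1)
river: ρ → (1,6,-4)
river: ρ → (-4,2,3)
river: ρ → (3,4,-3)
closes: descent 1, river 10
min |a| on river = 1

1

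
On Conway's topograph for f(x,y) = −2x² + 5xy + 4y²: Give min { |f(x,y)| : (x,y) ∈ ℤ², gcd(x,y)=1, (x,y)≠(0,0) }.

river: ρ → (4,3,-3)
river: ρ → (-3,3,4)
river: ρ → (4,5,-2)
river: ρ → (-2,7,1)
river: ρ → (1,7,-2)
river: ρ → (-2,5,4)
closes: descent 0, river 6
min |a| on river = 1

1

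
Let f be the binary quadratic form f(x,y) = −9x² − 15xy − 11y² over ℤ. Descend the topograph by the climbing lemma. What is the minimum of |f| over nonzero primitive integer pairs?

translate: b→-3 (≡15 mod 18), so (9,15,11)→(9,-3,5)
flip: (9,-3,5)→(5,3,9)
reduced (well bottom): (5,3,9) with a≤c, −a<b≤a
well minimum |f| = |-5| = 5 (negative-definite)

5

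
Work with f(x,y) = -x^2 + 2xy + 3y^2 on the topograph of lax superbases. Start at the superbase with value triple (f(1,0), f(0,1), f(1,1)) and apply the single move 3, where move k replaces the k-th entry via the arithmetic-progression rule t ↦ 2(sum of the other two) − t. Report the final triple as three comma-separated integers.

start (-1,3,4) = (f(1,0),f(0,1),f(1,1))
replace slot 3: 2·((-1)+3) − 4 = 0 → (-1,3,0)

-1,3,0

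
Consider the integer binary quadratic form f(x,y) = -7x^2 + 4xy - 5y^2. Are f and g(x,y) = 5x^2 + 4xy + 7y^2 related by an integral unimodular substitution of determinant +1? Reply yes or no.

D₁ = -124, D₂ = -124
f is negative-definite; reduce −f:
−f: flip: (7,-4,5)→(5,4,7)
−f: reduced (well bottom): (5,4,7) with a≤c, −a<b≤a
flip sign back: reduced form of f is (-5,-4,-7)
g: reduced (well bottom): (5,4,7) with a≤c, −a<b≤a
reduced forms (-5, -4, -7) vs (5, 4, 7) ⇒ inequivalent

no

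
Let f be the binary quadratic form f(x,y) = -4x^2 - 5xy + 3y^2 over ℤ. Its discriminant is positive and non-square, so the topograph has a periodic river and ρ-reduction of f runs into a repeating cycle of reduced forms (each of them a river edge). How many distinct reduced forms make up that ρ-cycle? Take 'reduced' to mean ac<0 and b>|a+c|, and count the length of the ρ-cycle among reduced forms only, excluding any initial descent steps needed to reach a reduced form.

D = 73, ⌊√D⌋ = 8
descent: ρ → (3,5,-4)  [lands on river]
river: ρ → (-4,3,4)
river: ρ → (4,5,-3)
river: ρ → (-3,7,2)
river: ρ → (2,5,-6)
river: ρ → (-6,7,1)
river: ρ → (1,7,-6)
river: ρ → (-6,5,2)
river: ρ → (2,7,-3)
river: ρ → (-3,5,4)
river: ρ → (4,3,-4)
river: ρ → (-4,5,3)
river: ρ → (3,7,-2)
river: ρ → (-2,5,6)
river: ρ → (6,7,-1)
river: ρ → (-1,7,6)
river: ρ → (6,5,-2)
river: ρ → (-2,7,3)
ρ-cycle length = 18 (tail of 1 descent step not counted)

18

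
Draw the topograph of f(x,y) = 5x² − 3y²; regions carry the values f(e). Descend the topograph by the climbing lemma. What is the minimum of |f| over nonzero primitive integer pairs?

descent: ρ → (-3,6,2)  [lands on river]
river: ρ → (2,6,-3)
closes: descent 1, river 2
min |a| on river = 2

2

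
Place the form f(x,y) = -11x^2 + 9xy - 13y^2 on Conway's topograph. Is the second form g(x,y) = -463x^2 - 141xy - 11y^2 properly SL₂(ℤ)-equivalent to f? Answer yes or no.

D₁ = -491, D₂ = -491
f is negative-definite; reduce −f:
−f: reduced (well bottom): (11,-9,13) with a≤c, −a<b≤a
flip sign back: reduced form of f is (-11,9,-13)
g is negative-definite; reduce −g:
−g: flip: (463,141,11)→(11,-141,463)
−g: translate: b→-9 (≡-141 mod 22), so (11,-141,463)→(11,-9,13)
−g: reduced (well bottom): (11,-9,13) with a≤c, −a<b≤a
flip sign back: reduced form of g is (-11,9,-13)
reduced forms (-11, 9, -13) vs (-11, 9, -13) ⇒ equivalent

yes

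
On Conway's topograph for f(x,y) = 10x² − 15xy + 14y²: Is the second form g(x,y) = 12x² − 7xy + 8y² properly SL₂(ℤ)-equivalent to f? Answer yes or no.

D₁ = -335, D₂ = -335
f: translate: b→5 (≡-15 mod 20), so (10,-15,14)→(10,5,9)
f: flip: (10,5,9)→(9,-5,10)
f: reduced (well bottom): (9,-5,10) with a≤c, −a<b≤a
g: flip: (12,-7,8)→(8,7,12)
g: reduced (well bottom): (8,7,12) with a≤c, −a<b≤a
reduced forms (9, -5, 10) vs (8, 7, 12) ⇒ inequivalent

no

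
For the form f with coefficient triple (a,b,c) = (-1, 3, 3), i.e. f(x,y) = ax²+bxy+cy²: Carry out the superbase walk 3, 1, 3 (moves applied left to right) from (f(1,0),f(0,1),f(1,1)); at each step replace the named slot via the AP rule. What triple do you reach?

start (-1,3,5) = (f(1,0),f(0,1),f(1,1))
replace slot 3: 2·((-1)+3) − 5 = -1 → (-1,3,-1)
replace slot 1: 2·(3+(-1)) − (-1) = 5 → (5,3,-1)
replace slot 3: 2·(5+3) − (-1) = 17 → (5,3,17)

5,3,17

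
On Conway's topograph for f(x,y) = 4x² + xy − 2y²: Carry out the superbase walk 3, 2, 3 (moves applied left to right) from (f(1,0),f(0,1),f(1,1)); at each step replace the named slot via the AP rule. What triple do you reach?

start (4,-2,3) = (f(1,0),f(0,1),f(1,1))
replace slot 3: 2·(4+(-2)) − 3 = 1 → (4,-2,1)
replace slot 2: 2·(4+1) − (-2) = 12 → (4,12,1)
replace slot 3: 2·(4+12) − 1 = 31 → (4,12,31)

4,12,31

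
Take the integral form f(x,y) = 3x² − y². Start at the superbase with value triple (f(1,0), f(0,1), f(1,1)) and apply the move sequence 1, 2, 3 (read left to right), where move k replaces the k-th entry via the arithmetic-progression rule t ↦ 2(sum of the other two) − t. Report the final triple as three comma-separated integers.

start (3,-1,2) = (f(1,0),f(0,1),f(1,1))
replace slot 1: 2·((-1)+2) − 3 = -1 → (-1,-1,2)
replace slot 2: 2·((-1)+2) − (-1) = 3 → (-1,3,2)
replace slot 3: 2·((-1)+3) − 2 = 2 → (-1,3,2)

-1,3,2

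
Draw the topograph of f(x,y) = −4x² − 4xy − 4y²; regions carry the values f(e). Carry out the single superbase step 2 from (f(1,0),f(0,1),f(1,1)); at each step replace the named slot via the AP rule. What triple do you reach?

start (-4,-4,-12) = (f(1,0),f(0,1),f(1,1))
replace slot 2: 2·((-4)+(-12)) − (-4) = -28 → (-4,-28,-12)

-4,-28,-12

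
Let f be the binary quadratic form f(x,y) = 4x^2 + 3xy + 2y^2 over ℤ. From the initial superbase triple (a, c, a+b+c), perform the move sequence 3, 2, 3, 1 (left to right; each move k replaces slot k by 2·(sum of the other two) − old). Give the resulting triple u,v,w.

start (4,2,9) = (f(1,0),f(0,1),f(1,1))
replace slot 3: 2·(4+2) − 9 = 3 → (4,2,3)
replace slot 2: 2·(4+3) − 2 = 12 → (4,12,3)
replace slot 3: 2·(4+12) − 3 = 29 → (4,12,29)
replace slot 1: 2·(12+29) − 4 = 78 → (78,12,29)

78,12,29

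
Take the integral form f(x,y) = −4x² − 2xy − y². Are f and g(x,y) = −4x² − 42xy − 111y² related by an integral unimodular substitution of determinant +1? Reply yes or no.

D₁ = -12, D₂ = -12
f is negative-definite; reduce −f:
−f: flip: (4,2,1)→(1,-2,4)
−f: translate: b→0 (≡-2 mod 2), so (1,-2,4)→(1,0,3)
−f: reduced (well bottom): (1,0,3) with a≤c, −a<b≤a
flip sign back: reduced form of f is (-1,0,-3)
g is negative-definite; reduce −g:
−g: translate: b→2 (≡42 mod 8), so (4,42,111)→(4,2,1)
−g: flip: (4,2,1)→(1,-2,4)
−g: translate: b→0 (≡-2 mod 2), so (1,-2,4)→(1,0,3)
−g: reduced (well bottom): (1,0,3) with a≤c, −a<b≤a
flip sign back: reduced form of g is (-1,0,-3)
reduced forms (-1, 0, -3) vs (-1, 0, -3) ⇒ equivalent

yes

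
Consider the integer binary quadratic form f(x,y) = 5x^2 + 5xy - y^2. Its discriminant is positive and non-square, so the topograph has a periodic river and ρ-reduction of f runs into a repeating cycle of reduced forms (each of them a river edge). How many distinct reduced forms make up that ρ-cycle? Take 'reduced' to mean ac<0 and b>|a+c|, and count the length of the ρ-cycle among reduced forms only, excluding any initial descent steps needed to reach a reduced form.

D = 45, ⌊√D⌋ = 6
river: ρ → (-1,5,5)
river: ρ → (5,5,-1)
ρ-cycle length = 2 (tail of 0 descent steps not counted)

2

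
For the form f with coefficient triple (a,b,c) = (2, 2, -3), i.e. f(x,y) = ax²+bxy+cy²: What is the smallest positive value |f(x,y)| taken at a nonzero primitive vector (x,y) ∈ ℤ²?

river: ρ → (-3,4,1)
river: ρ → (1,4,-3)
river: ρ → (-3,2,2)
river: ρ → (2,2,-3)
closes: descent 0, river 4
min |a| on river = 1

1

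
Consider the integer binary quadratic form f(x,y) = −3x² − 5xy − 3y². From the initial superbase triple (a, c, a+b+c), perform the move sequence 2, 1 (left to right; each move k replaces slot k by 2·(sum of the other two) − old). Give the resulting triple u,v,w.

start (-3,-3,-11) = (f(1,0),f(0,1),f(1,1))
replace slot 2: 2·((-3)+(-11)) − (-3) = -25 → (-3,-25,-11)
replace slot 1: 2·((-25)+(-11)) − (-3) = -69 → (-69,-25,-11)

-69,-25,-11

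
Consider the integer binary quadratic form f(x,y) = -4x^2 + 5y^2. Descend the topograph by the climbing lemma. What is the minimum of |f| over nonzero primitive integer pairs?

descent: ρ → (5,0,-4)
descent: ρ → (-4,8,1)  [lands on river]
river: ρ → (1,8,-4)
closes: descent 2, river 2
min |a| on river = 1

1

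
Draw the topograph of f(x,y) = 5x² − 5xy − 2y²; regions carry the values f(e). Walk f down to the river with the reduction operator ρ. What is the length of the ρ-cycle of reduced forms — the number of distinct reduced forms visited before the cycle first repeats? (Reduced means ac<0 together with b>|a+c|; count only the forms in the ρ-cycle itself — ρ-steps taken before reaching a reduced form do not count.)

D = 65, ⌊√D⌋ = 8
descent: ρ → (-2,5,5)  [lands on river]
river: ρ → (5,5,-2)
river: ρ → (-2,7,2)
river: ρ → (2,5,-5)
river: ρ → (-5,5,2)
river: ρ → (2,7,-2)
ρ-cycle length = 6 (tail of 1 descent step not counted)

6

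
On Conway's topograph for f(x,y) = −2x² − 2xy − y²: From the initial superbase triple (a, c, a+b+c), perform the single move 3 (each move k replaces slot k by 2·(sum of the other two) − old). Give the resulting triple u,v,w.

start (-2,-1,-5) = (f(1,0),f(0,1),f(1,1))
replace slot 3: 2·((-2)+(-1)) − (-5) = -1 → (-2,-1,-1)

-2,-1,-1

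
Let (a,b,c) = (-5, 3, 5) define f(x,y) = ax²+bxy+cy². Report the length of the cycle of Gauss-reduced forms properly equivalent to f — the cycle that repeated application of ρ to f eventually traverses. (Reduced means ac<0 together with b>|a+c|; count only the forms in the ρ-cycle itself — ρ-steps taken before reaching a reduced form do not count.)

D = 109, ⌊√D⌋ = 10
river: ρ → (5,7,-3)
river: ρ → (-3,5,7)
river: ρ → (7,9,-1)
river: ρ → (-1,9,7)
river: ρ → (7,5,-3)
river: ρ → (-3,7,5)
river: ρ → (5,3,-5)
river: ρ → (-5,7,3)
river: ρ → (3,5,-7)
river: ρ → (-7,9,1)
river: ρ → (1,9,-7)
river: ρ → (-7,5,3)
river: ρ → (3,7,-5)
river: ρ → (-5,3,5)
ρ-cycle length = 14 (tail of 0 descent steps not counted)

14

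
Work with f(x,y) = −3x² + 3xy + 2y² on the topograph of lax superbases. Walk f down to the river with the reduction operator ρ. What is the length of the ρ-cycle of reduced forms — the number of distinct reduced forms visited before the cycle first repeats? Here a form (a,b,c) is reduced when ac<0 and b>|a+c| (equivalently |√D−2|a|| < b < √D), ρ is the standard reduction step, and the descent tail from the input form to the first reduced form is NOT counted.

D = 33, ⌊√D⌋ = 5
river: ρ → (2,5,-1)
river: ρ → (-1,5,2)
river: ρ → (2,3,-3)
river: ρ → (-3,3,2)
ρ-cycle length = 4 (tail of 0 descent steps not counted)

4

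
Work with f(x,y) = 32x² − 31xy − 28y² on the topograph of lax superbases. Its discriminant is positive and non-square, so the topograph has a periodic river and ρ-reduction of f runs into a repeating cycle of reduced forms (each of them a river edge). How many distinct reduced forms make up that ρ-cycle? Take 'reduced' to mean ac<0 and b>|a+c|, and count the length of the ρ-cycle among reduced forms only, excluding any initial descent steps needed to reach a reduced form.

D = 4545, ⌊√D⌋ = 67
descent: ρ → (-28,31,32)  [lands on river]
river: ρ → (32,33,-27)
river: ρ → (-27,21,38)
river: ρ → (38,55,-10)
river: ρ → (-10,65,8)
river: ρ → (8,63,-18)
river: ρ → (-18,45,35)
river: ρ → (35,25,-28)
ρ-cycle length = 8 (tail of 1 descent step not counted)

8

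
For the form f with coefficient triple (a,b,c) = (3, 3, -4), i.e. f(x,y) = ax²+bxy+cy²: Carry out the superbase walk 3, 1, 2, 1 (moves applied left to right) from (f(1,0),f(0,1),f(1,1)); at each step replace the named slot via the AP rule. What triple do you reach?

start (3,-4,2) = (f(1,0),f(0,1),f(1,1))
replace slot 3: 2·(3+(-4)) − 2 = -4 → (3,-4,-4)
replace slot 1: 2·((-4)+(-4)) − 3 = -19 → (-19,-4,-4)
replace slot 2: 2·((-19)+(-4)) − (-4) = -42 → (-19,-42,-4)
replace slot 1: 2·((-42)+(-4)) − (-19) = -73 → (-73,-42,-4)

-73,-42,-4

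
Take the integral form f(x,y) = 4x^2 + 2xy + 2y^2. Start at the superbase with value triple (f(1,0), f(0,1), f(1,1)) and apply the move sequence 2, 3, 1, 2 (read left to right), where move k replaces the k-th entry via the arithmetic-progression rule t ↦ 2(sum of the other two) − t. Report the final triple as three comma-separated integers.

start (4,2,8) = (f(1,0),f(0,1),f(1,1))
replace slot 2: 2·(4+8) − 2 = 22 → (4,22,8)
replace slot 3: 2·(4+22) − 8 = 44 → (4,22,44)
replace slot 1: 2·(22+44) − 4 = 128 → (128,22,44)
replace slot 2: 2·(128+44) − 22 = 322 → (128,322,44)

128,322,44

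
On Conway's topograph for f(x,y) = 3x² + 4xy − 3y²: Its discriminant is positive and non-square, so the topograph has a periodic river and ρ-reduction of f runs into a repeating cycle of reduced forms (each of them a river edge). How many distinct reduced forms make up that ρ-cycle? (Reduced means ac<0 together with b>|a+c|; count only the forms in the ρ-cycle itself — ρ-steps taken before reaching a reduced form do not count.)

D = 52, ⌊√D⌋ = 7
river: ρ → (-3,2,4)
river: ρ → (4,6,-1)
river: ρ → (-1,6,4)
river: ρ → (4,2,-3)
river: ρ → (-3,4,3)
river: ρ → (3,2,-4)
river: ρ → (-4,6,1)
river: ρ → (1,6,-4)
river: ρ → (-4,2,3)
river: ρ → (3,4,-3)
ρ-cycle length = 10 (tail of 0 descent steps not counted)

10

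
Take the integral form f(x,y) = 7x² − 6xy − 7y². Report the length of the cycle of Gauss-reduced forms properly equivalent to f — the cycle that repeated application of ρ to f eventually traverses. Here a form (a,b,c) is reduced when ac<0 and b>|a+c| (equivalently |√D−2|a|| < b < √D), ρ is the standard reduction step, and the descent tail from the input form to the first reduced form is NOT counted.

D = 232, ⌊√D⌋ = 15
descent: ρ → (-7,6,7)  [lands on river]
river: ρ → (7,8,-6)
river: ρ → (-6,4,9)
river: ρ → (9,14,-1)
river: ρ → (-1,14,9)
river: ρ → (9,4,-6)
river: ρ → (-6,8,7)
river: ρ → (7,6,-7)
river: ρ → (-7,8,6)
river: ρ → (6,4,-9)
river: ρ → (-9,14,1)
river: ρ → (1,14,-9)
river: ρ → (-9,4,6)
river: ρ → (6,8,-7)
ρ-cycle length = 14 (tail of 1 descent step not counted)

14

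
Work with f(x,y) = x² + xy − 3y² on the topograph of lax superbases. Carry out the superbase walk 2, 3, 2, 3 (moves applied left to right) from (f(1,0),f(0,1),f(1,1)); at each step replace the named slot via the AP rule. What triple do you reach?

start (1,-3,-1) = (f(1,0),f(0,1),f(1,1))
replace slot 2: 2·(1+(-1)) − (-3) = 3 → (1,3,-1)
replace slot 3: 2·(1+3) − (-1) = 9 → (1,3,9)
replace slot 2: 2·(1+9) − 3 = 17 → (1,17,9)
replace slot 3: 2·(1+17) − 9 = 27 → (1,17,27)

1,17,27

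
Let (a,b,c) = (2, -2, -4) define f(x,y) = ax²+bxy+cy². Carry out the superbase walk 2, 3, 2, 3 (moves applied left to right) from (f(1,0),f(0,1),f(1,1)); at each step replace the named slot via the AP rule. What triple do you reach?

start (2,-4,-4) = (f(1,0),f(0,1),f(1,1))
replace slot 2: 2·(2+(-4)) − (-4) = 0 → (2,0,-4)
replace slot 3: 2·(2+0) − (-4) = 8 → (2,0,8)
replace slot 2: 2·(2+8) − 0 = 20 → (2,20,8)
replace slot 3: 2·(2+20) − 8 = 36 → (2,20,36)

2,20,36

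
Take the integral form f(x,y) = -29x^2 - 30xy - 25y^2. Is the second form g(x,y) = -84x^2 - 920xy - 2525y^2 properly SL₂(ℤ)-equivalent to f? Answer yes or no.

D₁ = -2000, D₂ = -2000
f is negative-definite; reduce −f:
−f: translate: b→-28 (≡30 mod 58), so (29,30,25)→(29,-28,24)
−f: flip: (29,-28,24)→(24,28,29)
−f: translate: b→-20 (≡28 mod 48), so (24,28,29)→(24,-20,25)
−f: reduced (well bottom): (24,-20,25) with a≤c, −a<b≤a
flip sign back: reduced form of f is (-24,20,-25)
g is negative-definite; reduce −g:
−g: translate: b→80 (≡920 mod 168), so (84,920,2525)→(84,80,25)
−g: flip: (84,80,25)→(25,-80,84)
−g: translate: b→20 (≡-80 mod 50), so (25,-80,84)→(25,20,24)
−g: flip: (25,20,24)→(24,-20,25)
−g: reduced (well bottom): (24,-20,25) with a≤c, −a<b≤a
flip sign back: reduced form of g is (-24,20,-25)
reduced forms (-24, 20, -25) vs (-24, 20, -25) ⇒ equivalent

yes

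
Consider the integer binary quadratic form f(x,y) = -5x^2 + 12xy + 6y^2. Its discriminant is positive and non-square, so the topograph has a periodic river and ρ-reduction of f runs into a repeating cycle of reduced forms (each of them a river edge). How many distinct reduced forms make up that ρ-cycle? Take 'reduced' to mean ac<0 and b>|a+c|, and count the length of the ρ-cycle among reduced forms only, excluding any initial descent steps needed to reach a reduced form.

D = 264, ⌊√D⌋ = 16
river: ρ → (6,12,-5)
river: ρ → (-5,8,10)
river: ρ → (10,12,-3)
river: ρ → (-3,12,10)
river: ρ → (10,8,-5)
river: ρ → (-5,12,6)
ρ-cycle length = 6 (tail of 0 descent steps not counted)

6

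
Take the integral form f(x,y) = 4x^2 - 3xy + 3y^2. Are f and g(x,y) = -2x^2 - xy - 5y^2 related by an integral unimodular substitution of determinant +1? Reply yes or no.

D₁ = -39, D₂ = -39
f: flip: (4,-3,3)→(3,3,4)
f: reduced (well bottom): (3,3,4) with a≤c, −a<b≤a
g is negative-definite; reduce −g:
−g: reduced (well bottom): (2,1,5) with a≤c, −a<b≤a
flip sign back: reduced form of g is (-2,-1,-5)
reduced forms (3, 3, 4) vs (-2, -1, -5) ⇒ inequivalent

no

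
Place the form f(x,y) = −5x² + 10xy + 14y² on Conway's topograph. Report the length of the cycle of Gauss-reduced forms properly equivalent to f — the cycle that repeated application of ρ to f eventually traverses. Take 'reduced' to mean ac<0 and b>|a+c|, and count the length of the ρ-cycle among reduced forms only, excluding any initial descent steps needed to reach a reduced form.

D = 380, ⌊√D⌋ = 19
river: ρ → (14,18,-1)
river: ρ → (-1,18,14)
river: ρ → (14,10,-5)
river: ρ → (-5,10,14)
ρ-cycle length = 4 (tail of 0 descent steps not counted)

4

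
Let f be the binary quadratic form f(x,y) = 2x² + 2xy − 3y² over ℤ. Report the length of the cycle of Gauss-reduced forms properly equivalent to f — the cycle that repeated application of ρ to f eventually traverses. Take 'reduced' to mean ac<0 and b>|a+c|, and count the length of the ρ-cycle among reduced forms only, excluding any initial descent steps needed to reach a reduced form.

D = 28, ⌊√D⌋ = 5
river: ρ → (-3,4,1)
river: ρ → (1,4,-3)
river: ρ → (-3,2,2)
river: ρ → (2,2,-3)
ρ-cycle length = 4 (tail of 0 descent steps not counted)

4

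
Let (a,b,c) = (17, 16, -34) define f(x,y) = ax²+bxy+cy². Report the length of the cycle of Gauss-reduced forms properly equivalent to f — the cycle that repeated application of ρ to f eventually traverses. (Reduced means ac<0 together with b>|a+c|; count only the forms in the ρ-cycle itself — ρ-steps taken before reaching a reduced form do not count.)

D = 2568, ⌊√D⌋ = 50
descent: ρ → (-34,-16,17)
descent: ρ → (17,50,-1)  [lands on river]
river: ρ → (-1,50,17)
river: ρ → (17,18,-33)
river: ρ → (-33,48,2)
river: ρ → (2,48,-33)
river: ρ → (-33,18,17)
ρ-cycle length = 6 (tail of 2 descent steps not counted)

6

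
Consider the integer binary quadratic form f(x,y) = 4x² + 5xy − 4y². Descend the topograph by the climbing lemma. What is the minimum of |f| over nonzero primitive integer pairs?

river: ρ → (-4,3,5)
river: ρ → (5,7,-2)
river: ρ → (-2,9,1)
river: ρ → (1,9,-2)
river: ρ → (-2,7,5)
river: ρ → (5,3,-4)
river: ρ → (-4,5,4)
river: ρ → (4,3,-5)
river: ρ → (-5,7,2)
river: ρ → (2,9,-1)
river: ρ → (-1,9,2)
river: ρ → (2,7,-5)
river: ρ → (-5,3,4)
river: ρ → (4,5,-4)
closes: descent 0, river 14
min |a| on river = 1

1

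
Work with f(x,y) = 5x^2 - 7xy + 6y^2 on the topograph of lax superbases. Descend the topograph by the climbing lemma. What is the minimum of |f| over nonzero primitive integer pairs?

translate: b→3 (≡-7 mod 10), so (5,-7,6)→(5,3,4)
flip: (5,3,4)→(4,-3,5)
reduced (well bottom): (4,-3,5) with a≤c, −a<b≤a
well minimum = a = 4

4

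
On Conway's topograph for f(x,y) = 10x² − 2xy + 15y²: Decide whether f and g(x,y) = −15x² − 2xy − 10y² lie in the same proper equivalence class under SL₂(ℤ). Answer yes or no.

D₁ = -596, D₂ = -596
f: reduced (well bottom): (10,-2,15) with a≤c, −a<b≤a
g is negative-definite; reduce −g:
−g: flip: (15,2,10)→(10,-2,15)
−g: reduced (well bottom): (10,-2,15) with a≤c, −a<b≤a
flip sign back: reduced form of g is (-10,2,-15)
reduced forms (10, -2, 15) vs (-10, 2, -15) ⇒ inequivalent

no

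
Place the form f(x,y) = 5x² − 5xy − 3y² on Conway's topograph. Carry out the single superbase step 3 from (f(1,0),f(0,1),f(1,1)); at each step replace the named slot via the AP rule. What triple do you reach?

start (5,-3,-3) = (f(1,0),f(0,1),f(1,1))
replace slot 3: 2·(5+(-3)) − (-3) = 7 → (5,-3,7)

5,-3,7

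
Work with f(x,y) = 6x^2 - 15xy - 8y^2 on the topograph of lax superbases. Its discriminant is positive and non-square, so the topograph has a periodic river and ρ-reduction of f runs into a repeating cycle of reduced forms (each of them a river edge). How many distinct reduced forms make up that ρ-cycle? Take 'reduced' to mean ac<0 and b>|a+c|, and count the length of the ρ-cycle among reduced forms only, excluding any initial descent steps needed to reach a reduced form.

D = 417, ⌊√D⌋ = 20
descent: ρ → (-8,15,6)  [lands on river]
river: ρ → (6,9,-14)
river: ρ → (-14,19,1)
river: ρ → (1,19,-14)
river: ρ → (-14,9,6)
river: ρ → (6,15,-8)
river: ρ → (-8,17,4)
river: ρ → (4,15,-12)
river: ρ → (-12,9,7)
river: ρ → (7,19,-2)
river: ρ → (-2,17,16)
river: ρ → (16,15,-3)
river: ρ → (-3,15,16)
river: ρ → (16,17,-2)
river: ρ → (-2,19,7)
river: ρ → (7,9,-12)
river: ρ → (-12,15,4)
river: ρ → (4,17,-8)
ρ-cycle length = 18 (tail of 1 descent step not counted)

18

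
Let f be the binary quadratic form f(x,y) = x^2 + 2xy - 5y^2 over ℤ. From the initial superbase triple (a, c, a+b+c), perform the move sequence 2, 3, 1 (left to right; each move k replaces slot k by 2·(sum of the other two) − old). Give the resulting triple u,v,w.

start (1,-5,-2) = (f(1,0),f(0,1),f(1,1))
replace slot 2: 2·(1+(-2)) − (-5) = 3 → (1,3,-2)
replace slot 3: 2·(1+3) − (-2) = 10 → (1,3,10)
replace slot 1: 2·(3+10) − 1 = 25 → (25,3,10)

25,3,10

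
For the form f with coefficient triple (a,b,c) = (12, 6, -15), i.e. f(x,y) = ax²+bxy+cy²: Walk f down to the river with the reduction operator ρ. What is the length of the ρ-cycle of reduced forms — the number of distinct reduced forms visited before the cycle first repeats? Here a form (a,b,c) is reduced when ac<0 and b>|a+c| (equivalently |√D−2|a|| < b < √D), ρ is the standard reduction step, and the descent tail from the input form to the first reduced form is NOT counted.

D = 756, ⌊√D⌋ = 27
river: ρ → (-15,24,3)
river: ρ → (3,24,-15)
river: ρ → (-15,6,12)
river: ρ → (12,18,-9)
river: ρ → (-9,18,12)
river: ρ → (12,6,-15)
ρ-cycle length = 6 (tail of 0 descent steps not counted)

6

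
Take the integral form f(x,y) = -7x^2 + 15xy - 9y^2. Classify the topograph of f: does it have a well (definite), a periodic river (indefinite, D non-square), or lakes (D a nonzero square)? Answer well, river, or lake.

D = b²−4ac = 15² − 4·(-7)·(-9) = -27
D < 0 ⇒ definite ⇒ every region one sign ⇒ single well

well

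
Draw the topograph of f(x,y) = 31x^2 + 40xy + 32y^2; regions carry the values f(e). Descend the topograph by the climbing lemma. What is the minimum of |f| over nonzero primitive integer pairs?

translate: b→-22 (≡40 mod 62), so (31,40,32)→(31,-22,23)
flip: (31,-22,23)→(23,22,31)
reduced (well bottom): (23,22,31) with a≤c, −a<b≤a
well minimum = a = 23

23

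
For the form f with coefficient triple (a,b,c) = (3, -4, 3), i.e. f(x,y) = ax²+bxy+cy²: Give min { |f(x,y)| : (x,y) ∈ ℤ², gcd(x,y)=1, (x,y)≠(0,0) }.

translate: b→2 (≡-4 mod 6), so (3,-4,3)→(3,2,2)
flip: (3,2,2)→(2,-2,3)
translate: b→2 (≡-2 mod 4), so (2,-2,3)→(2,2,3)
reduced (well bottom): (2,2,3) with a≤c, −a<b≤a
well minimum = a = 2

2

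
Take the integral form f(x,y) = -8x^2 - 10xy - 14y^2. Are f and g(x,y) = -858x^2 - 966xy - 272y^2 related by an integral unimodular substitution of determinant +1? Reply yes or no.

D₁ = -348, D₂ = -348
f is negative-definite; reduce −f:
−f: translate: b→-6 (≡10 mod 16), so (8,10,14)→(8,-6,12)
−f: reduced (well bottom): (8,-6,12) with a≤c, −a<b≤a
flip sign back: reduced form of f is (-8,6,-12)
g is negative-definite; reduce −g:
−g: translate: b→-750 (≡966 mod 1716), so (858,966,272)→(858,-750,164)
−g: flip: (858,-750,164)→(164,750,858)
−g: translate: b→94 (≡750 mod 328), so (164,750,858)→(164,94,14)
−g: flip: (164,94,14)→(14,-94,164)
−g: translate: b→-10 (≡-94 mod 28), so (14,-94,164)→(14,-10,8)
−g: flip: (14,-10,8)→(8,10,14)
−g: translate: b→-6 (≡10 mod 16), so (8,10,14)→(8,-6,12)
−g: reduced (well bottom): (8,-6,12) with a≤c, −a<b≤a
flip sign back: reduced form of g is (-8,6,-12)
reduced forms (-8, 6, -12) vs (-8, 6, -12) ⇒ equivalent

yes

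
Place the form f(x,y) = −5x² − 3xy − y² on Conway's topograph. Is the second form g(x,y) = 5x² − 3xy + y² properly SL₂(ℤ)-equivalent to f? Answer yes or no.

D₁ = -11, D₂ = -11
f is negative-definite; reduce −f:
−f: flip: (5,3,1)→(1,-3,5)
−f: translate: b→1 (≡-3 mod 2), so (1,-3,5)→(1,1,3)
−f: reduced (well bottom): (1,1,3) with a≤c, −a<b≤a
flip sign back: reduced form of f is (-1,-1,-3)
g: flip: (5,-3,1)→(1,3,5)
g: translate: b→1 (≡3 mod 2), so (1,3,5)→(1,1,3)
g: reduced (well bottom): (1,1,3) with a≤c, −a<b≤a
reduced forms (-1, -1, -3) vs (1, 1, 3) ⇒ inequivalent

no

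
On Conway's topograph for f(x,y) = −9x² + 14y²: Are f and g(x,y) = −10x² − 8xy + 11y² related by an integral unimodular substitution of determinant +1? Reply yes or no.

D₁ = 504, D₂ = 504
river cycle of f (length 4): (-9, 18, 5), (5, 22, -1), (-1, 22, 5), (5, 18, -9)
river cycle of g (length 10): (11, 8, -10), (-10, 12, 9), (9, 6, -13), (-13, 20, 2), (2, 20, -13), (-13, 6, 9), (9, 12, -10), (-10, 8, 11), (11, 14, -7), (-7, 14, 11)
cycles differ ⇒ inequivalent

no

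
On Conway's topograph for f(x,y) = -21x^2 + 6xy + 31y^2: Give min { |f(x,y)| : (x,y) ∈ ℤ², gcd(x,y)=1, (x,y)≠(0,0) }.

descent: ρ → (31,-6,-21)
descent: ρ → (-21,48,4)  [lands on river]
river: ρ → (4,48,-21)
river: ρ → (-21,36,16)
river: ρ → (16,28,-29)
river: ρ → (-29,30,15)
river: ρ → (15,30,-29)
river: ρ → (-29,28,16)
river: ρ → (16,36,-21)
closes: descent 2, river 8
min |a| on river = 4

4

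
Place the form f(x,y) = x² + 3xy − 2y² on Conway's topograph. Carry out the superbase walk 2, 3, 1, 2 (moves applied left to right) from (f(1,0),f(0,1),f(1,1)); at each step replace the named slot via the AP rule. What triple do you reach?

start (1,-2,2) = (f(1,0),f(0,1),f(1,1))
replace slot 2: 2·(1+2) − (-2) = 8 → (1,8,2)
replace slot 3: 2·(1+8) − 2 = 16 → (1,8,16)
replace slot 1: 2·(8+16) − 1 = 47 → (47,8,16)
replace slot 2: 2·(47+16) − 8 = 118 → (47,118,16)

47,118,16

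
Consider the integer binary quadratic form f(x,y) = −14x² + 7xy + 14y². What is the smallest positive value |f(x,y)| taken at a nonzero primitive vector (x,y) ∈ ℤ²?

river: ρ → (14,21,-7)
river: ρ → (-7,21,14)
river: ρ → (14,7,-14)
river: ρ → (-14,21,7)
river: ρ → (7,21,-14)
river: ρ → (-14,7,14)
closes: descent 0, river 6
min |a| on river = 7

7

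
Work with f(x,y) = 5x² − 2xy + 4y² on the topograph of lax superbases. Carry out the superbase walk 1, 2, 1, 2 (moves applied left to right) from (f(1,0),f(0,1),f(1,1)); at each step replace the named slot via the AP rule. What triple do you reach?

start (5,4,7) = (f(1,0),f(0,1),f(1,1))
replace slot 1: 2·(4+7) − 5 = 17 → (17,4,7)
replace slot 2: 2·(17+7) − 4 = 44 → (17,44,7)
replace slot 1: 2·(44+7) − 17 = 85 → (85,44,7)
replace slot 2: 2·(85+7) − 44 = 140 → (85,140,7)

85,140,7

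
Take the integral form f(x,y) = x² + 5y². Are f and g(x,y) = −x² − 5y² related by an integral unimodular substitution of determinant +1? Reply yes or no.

D₁ = -20, D₂ = -20
f: reduced (well bottom): (1,0,5) with a≤c, −a<b≤a
g is negative-definite; reduce −g:
−g: reduced (well bottom): (1,0,5) with a≤c, −a<b≤a
flip sign back: reduced form of g is (-1,0,-5)
reduced forms (1, 0, 5) vs (-1, 0, -5) ⇒ inequivalent

no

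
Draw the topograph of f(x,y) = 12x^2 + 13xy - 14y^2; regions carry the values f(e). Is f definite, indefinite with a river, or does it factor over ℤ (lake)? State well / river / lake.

D = b²−4ac = 13² − 4·12·(-14) = 841
D = 29² is a perfect square ⇒ form factors over ℤ ⇒ lakes

lake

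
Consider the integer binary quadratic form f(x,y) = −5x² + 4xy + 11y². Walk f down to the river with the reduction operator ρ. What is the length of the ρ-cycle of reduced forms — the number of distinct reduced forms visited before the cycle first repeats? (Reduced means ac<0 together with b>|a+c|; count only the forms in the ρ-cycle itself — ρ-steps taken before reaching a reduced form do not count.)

D = 236, ⌊√D⌋ = 15
descent: ρ → (11,-4,-5)
descent: ρ → (-5,14,2)  [lands on river]
river: ρ → (2,14,-5)
river: ρ → (-5,6,10)
river: ρ → (10,14,-1)
river: ρ → (-1,14,10)
river: ρ → (10,6,-5)
ρ-cycle length = 6 (tail of 2 descent steps not counted)

6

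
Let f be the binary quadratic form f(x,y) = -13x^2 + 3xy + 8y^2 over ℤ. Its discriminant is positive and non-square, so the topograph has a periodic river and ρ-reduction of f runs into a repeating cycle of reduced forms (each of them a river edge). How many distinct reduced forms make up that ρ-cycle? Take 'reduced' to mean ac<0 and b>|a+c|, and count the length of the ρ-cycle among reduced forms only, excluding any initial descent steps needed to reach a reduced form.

D = 425, ⌊√D⌋ = 20
descent: ρ → (8,13,-8)  [lands on river]
river: ρ → (-8,19,2)
river: ρ → (2,17,-17)
river: ρ → (-17,17,2)
river: ρ → (2,19,-8)
river: ρ → (-8,13,8)
river: ρ → (8,19,-2)
river: ρ → (-2,17,17)
river: ρ → (17,17,-2)
river: ρ → (-2,19,8)
ρ-cycle length = 10 (tail of 1 descent step not counted)

10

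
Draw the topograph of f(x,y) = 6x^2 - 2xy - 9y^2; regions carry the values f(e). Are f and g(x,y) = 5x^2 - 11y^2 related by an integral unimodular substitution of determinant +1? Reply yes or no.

D₁ = 220, D₂ = 220
river cycle of f (length 4): (6, 10, -5), (-5, 10, 6), (6, 14, -1), (-1, 14, 6)
river cycle of g (length 4): (5, 10, -6), (-6, 14, 1), (1, 14, -6), (-6, 10, 5)
cycles differ ⇒ inequivalent

no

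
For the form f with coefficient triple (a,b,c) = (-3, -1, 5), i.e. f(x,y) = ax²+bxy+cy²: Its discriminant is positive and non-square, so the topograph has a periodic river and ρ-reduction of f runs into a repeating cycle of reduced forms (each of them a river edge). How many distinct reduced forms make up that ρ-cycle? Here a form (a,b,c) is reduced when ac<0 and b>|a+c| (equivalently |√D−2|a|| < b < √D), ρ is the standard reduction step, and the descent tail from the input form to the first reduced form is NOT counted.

D = 61, ⌊√D⌋ = 7
descent: ρ → (5,1,-3)
descent: ρ → (-3,5,3)  [lands on river]
river: ρ → (3,7,-1)
river: ρ → (-1,7,3)
river: ρ → (3,5,-3)
river: ρ → (-3,7,1)
river: ρ → (1,7,-3)
ρ-cycle length = 6 (tail of 2 descent steps not counted)

6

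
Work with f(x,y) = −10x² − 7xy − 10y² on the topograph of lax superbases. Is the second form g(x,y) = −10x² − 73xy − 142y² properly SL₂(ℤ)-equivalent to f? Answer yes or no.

D₁ = -351, D₂ = -351
f is negative-definite; reduce −f:
−f: reduced (well bottom): (10,7,10) with a≤c, −a<b≤a
flip sign back: reduced form of f is (-10,-7,-10)
g is negative-definite; reduce −g:
−g: translate: b→-7 (≡73 mod 20), so (10,73,142)→(10,-7,10)
−g: flip: (10,-7,10)→(10,7,10)
−g: reduced (well bottom): (10,7,10) with a≤c, −a<b≤a
flip sign back: reduced form of g is (-10,-7,-10)
reduced forms (-10, -7, -10) vs (-10, -7, -10) ⇒ equivalent

yes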